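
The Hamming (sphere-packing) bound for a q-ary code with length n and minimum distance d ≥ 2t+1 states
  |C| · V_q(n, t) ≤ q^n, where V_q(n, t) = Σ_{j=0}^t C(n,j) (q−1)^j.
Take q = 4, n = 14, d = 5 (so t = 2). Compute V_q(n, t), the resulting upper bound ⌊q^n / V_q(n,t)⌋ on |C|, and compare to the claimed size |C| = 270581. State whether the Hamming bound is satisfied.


V_q(n, t) = 862, q^n = 268435456, Hamming bound = 311410, |C| = 270581 ≤ bound (satisfied).

Step 1: Compute V_q(n, t) = Σ_{j=0}^2 C(n, j) (q−1)^j.
  j = 0: C(14,0)·(3)^0 = 1·1 = 1.
  j = 1: C(14,1)·(3)^1 = 14·3 = 42.
  j = 2: C(14,2)·(3)^2 = 91·9 = 819.
  V_q(n, t) = 1 + 42 + 819 = 862.
Step 2: q^n = 4^14 = 268435456.
Step 3: Hamming bound ⌊q^n / V_q(n,t)⌋ = ⌊268435456/862⌋ = 311410.
Step 4: Compare |C| = 270581 to 311410: satisfied.
The claimed |C| lies below the Hamming bound.


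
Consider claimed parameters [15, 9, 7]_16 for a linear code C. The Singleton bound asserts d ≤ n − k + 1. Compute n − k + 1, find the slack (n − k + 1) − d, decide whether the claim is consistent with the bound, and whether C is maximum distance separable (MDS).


Singleton RHS = n − k + 1 = 7, slack = 0, bound satisfied, MDS.

Singleton bound: d ≤ n − k + 1.
Here n = 15, k = 9, so n − k + 1 = 7.
Given d = 7, check d ≤ 7: YES.
Slack = (n − k + 1) − d = 0.
The code is MDS (slack = 0).
Description: the claimed parameters are [15, 9, 7]_16; such a code would be MDS (meets Singleton bound).


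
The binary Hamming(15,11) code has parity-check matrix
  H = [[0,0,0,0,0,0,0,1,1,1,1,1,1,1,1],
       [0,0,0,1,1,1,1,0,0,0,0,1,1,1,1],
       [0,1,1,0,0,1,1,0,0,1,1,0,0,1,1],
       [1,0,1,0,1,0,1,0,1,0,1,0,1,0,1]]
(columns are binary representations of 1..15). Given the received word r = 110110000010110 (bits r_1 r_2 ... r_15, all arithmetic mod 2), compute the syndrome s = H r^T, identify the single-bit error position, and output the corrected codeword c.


s = (1, 0, 1, 0)^T, error position = 10, corrected codeword c = 110110000110110

Compute s = H r^T mod 2 one row at a time:
  s_1 = 0 + 0 + 0 + 1 + 0 + 1 + 1 + 0 = 3 ≡ 1 (mod 2).
  s_2 = 1 + 1 + 0 + 0 + 0 + 1 + 1 + 0 = 4 ≡ 0 (mod 2).
  s_3 = 1 + 0 + 0 + 0 + 0 + 1 + 1 + 0 = 3 ≡ 1 (mod 2).
  s_4 = 1 + 0 + 1 + 0 + 0 + 1 + 1 + 0 = 4 ≡ 0 (mod 2).
s = (1, 0, 1, 0)^T — this equals column 10 of H (binary 1010), so error is at position 10.
Correct: flip bit 10 of r = 110110000010110 to get c = 110110000110110.


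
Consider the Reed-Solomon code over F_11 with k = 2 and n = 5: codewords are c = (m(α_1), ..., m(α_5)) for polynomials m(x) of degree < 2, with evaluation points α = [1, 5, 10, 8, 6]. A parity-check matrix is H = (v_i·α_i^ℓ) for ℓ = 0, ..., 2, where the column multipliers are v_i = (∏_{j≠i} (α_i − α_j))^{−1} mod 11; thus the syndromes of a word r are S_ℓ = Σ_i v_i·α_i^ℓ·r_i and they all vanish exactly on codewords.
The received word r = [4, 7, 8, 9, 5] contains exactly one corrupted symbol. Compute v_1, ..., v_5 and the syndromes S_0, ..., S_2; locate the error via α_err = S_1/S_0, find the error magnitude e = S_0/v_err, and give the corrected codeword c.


S = (2, 5, 7), error at position 4, error magnitude e = 8, c = [4, 7, 8, 1, 5].

Step 1: column multipliers v_i = (∏_{j≠i}(α_i − α_j))^{−1} mod 11.
  i = 1 (α = 1): (1−5)(1−10)(1−8)(1−6) = (−4)·(−9)·(−7)·(−5) = 1260 ≡ 6, so v_1 = 6^{−1} = 2 (mod 11).
  i = 2 (α = 5): (5−1)(5−10)(5−8)(5−6) = 4·(−5)·(−3)·(−1) = −60 ≡ 6, so v_2 = 6^{−1} = 2 (mod 11).
  i = 3 (α = 10): (10−1)(10−5)(10−8)(10−6) = 9·5·2·4 = 360 ≡ 8, so v_3 = 8^{−1} = 7 (mod 11).
  i = 4 (α = 8): (8−1)(8−5)(8−10)(8−6) = 7·3·(−2)·2 = −84 ≡ 4, so v_4 = 4^{−1} = 3 (mod 11).
  i = 5 (α = 6): (6−1)(6−5)(6−10)(6−8) = 5·1·(−4)·(−2) = 40 ≡ 7, so v_5 = 7^{−1} = 8 (mod 11).
  v = [2, 2, 7, 3, 8].
Step 2: syndromes of r = [4, 7, 8, 9, 5] (all sums mod 11).
  S_0 = Σ v_i r_i = 2·4 + 2·7 + 7·8 + 3·9 + 8·5 = 145 ≡ 2.
  S_1 = Σ v_i α_i r_i = 2·1·4 + 2·5·7 + 7·10·8 + 3·8·9 + 8·6·5 = 1094 ≡ 5.
  α_i^2 mod 11 = [1, 3, 1, 9, 3].
  S_2 = Σ v_i α_i^2 r_i = 2·1·4 + 2·3·7 + 7·1·8 + 3·9·9 + 8·3·5 = 469 ≡ 7.
  S = (2, 5, 7) ≠ 0, so r is not a codeword (an error is present).
Step 3: locate the error. For a single error e at position i, S_ℓ = v_i·e·α_i^ℓ, so α_err = S_1/S_0.
  S_0^{−1} = 2^{−1} = 6 (mod 11), so α_err = 5·6 = 30 ≡ 8 = α_4. Error position i = 4.
  Consistency check: S_2/S_1 = 7·9 = 63 ≡ 8 = α_err ✓ (single-error assumption holds).
Step 4: error magnitude e = S_0/v_4 = S_0·∏_{j≠4}(α_4 − α_j) = 2·4 = 8 ≡ 8 (mod 11).
Step 5: correct position 4: c_4 = r_4 − e = 9 − 8 ≡ 1 (mod 11). Hence c = [4, 7, 8, 1, 5].
  Check: interpolating c through the α_i gives m(x) = 6 + 9·x (degree < 2) with m(α_i) = c_i for every i, so c is indeed a codeword.


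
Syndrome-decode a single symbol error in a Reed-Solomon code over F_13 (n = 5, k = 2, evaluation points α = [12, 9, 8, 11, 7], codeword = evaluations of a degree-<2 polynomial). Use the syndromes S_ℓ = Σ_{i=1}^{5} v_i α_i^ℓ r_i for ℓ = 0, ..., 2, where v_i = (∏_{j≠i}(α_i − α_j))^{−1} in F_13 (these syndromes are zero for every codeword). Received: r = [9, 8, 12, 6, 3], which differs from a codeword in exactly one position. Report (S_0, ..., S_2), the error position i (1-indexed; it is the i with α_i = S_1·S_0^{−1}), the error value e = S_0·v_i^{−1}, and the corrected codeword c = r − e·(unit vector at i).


S = (3, 7, 12), error at position 4, error magnitude e = 6, c = [9, 8, 12, 0, 3].

Step 1: column multipliers v_i = (∏_{j≠i}(α_i − α_j))^{−1} mod 13.
  i = 1 (α = 12): (12−9)(12−8)(12−11)(12−7) = 3·4·1·5 = 60 ≡ 8, so v_1 = 8^{−1} = 5 (mod 13).
  i = 2 (α = 9): (9−12)(9−8)(9−11)(9−7) = (−3)·1·(−2)·2 = 12 ≡ 12, so v_2 = 12^{−1} = 12 (mod 13).
  i = 3 (α = 8): (8−12)(8−9)(8−11)(8−7) = (−4)·(−1)·(−3)·1 = −12 ≡ 1, so v_3 = 1^{−1} = 1 (mod 13).
  i = 4 (α = 11): (11−12)(11−9)(11−8)(11−7) = (−1)·2·3·4 = −24 ≡ 2, so v_4 = 2^{−1} = 7 (mod 13).
  i = 5 (α = 7): (7−12)(7−9)(7−8)(7−11) = (−5)·(−2)·(−1)·(−4) = 40 ≡ 1, so v_5 = 1^{−1} = 1 (mod 13).
  v = [5, 12, 1, 7, 1].
Step 2: syndromes of r = [9, 8, 12, 6, 3] (all sums mod 13).
  S_0 = Σ v_i r_i = 5·9 + 12·8 + 1·12 + 7·6 + 1·3 = 198 ≡ 3.
  S_1 = Σ v_i α_i r_i = 5·12·9 + 12·9·8 + 1·8·12 + 7·11·6 + 1·7·3 = 1983 ≡ 7.
  α_i^2 mod 13 = [1, 3, 12, 4, 10].
  S_2 = Σ v_i α_i^2 r_i = 5·1·9 + 12·3·8 + 1·12·12 + 7·4·6 + 1·10·3 = 675 ≡ 12.
  S = (3, 7, 12) ≠ 0, so r is not a codeword (an error is present).
Step 3: locate the error. For a single error e at position i, S_ℓ = v_i·e·α_i^ℓ, so α_err = S_1/S_0.
  S_0^{−1} = 3^{−1} = 9 (mod 13), so α_err = 7·9 = 63 ≡ 11 = α_4. Error position i = 4.
  Consistency check: S_2/S_1 = 12·2 = 24 ≡ 11 = α_err ✓ (single-error assumption holds).
Step 4: error magnitude e = S_0/v_4 = S_0·∏_{j≠4}(α_4 − α_j) = 3·2 = 6 ≡ 6 (mod 13).
Step 5: correct position 4: c_4 = r_4 − e = 6 − 6 ≡ 0 (mod 13). Hence c = [9, 8, 12, 0, 3].
  Check: interpolating c through the α_i gives m(x) = 5 + 9·x (degree < 2) with m(α_i) = c_i for every i, so c is indeed a codeword.


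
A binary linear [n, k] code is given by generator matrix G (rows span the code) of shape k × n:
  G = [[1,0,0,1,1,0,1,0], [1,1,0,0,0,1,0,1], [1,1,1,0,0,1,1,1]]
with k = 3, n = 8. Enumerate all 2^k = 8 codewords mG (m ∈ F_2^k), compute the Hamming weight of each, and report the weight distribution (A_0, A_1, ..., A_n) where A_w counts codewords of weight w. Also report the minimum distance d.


Weight distribution: A_0 = 1, A_2 = 1, A_4 = 3, A_6 = 3. Minimum distance d = 2.

Enumerate all 2^3 = 8 messages m ∈ F_2^3.
For each, compute codeword c = mG in F_2^8, then tally its weight.
  m = 000 → c = 00000000, weight = 0.
  m = 100 → c = 10011010, weight = 4.
  m = 010 → c = 11000101, weight = 4.
  m = 110 → c = 01011111, weight = 6.
  m = 001 → c = 11100111, weight = 6.
  m = 101 → c = 01111101, weight = 6.
  m = 011 → c = 00100010, weight = 2.
  m = 111 → c = 10111000, weight = 4.
Tally weights:
  weight 0: 1 codewords.
  weight 2: 1 codewords.
  weight 4: 3 codewords.
  weight 6: 3 codewords.
Minimum distance d = smallest w > 0 with A_w > 0 = 2.
Sanity: Σ A_w = 8 = 2^3 = 8 ✓.


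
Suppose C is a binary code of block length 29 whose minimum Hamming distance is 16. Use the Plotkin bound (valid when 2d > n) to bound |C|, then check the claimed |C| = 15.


Plotkin bound M ≤ 10; given |C| = 15 > bound (violated).

Check applicability: 2d = 32, n = 29.
2d − n = 3 > 0, so Plotkin applies.
Compute d/(2d−n) = 16/3 ≈ 5.3333.
⌊d/(2d−n)⌋ = 5.
Plotkin bound: M ≤ 2·5 = 10.
Given |C| = 15, check: VIOLATED.
This |C| is above the Plotkin bound, so no binary code with n = 29, d = 16 and 15 codewords exists.


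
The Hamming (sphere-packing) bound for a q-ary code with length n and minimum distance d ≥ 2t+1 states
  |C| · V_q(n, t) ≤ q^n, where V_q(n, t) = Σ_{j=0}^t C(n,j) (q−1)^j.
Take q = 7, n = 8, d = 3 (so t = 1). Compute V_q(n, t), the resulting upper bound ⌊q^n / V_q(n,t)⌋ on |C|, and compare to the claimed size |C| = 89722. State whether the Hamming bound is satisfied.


V_q(n, t) = 49, q^n = 5764801, Hamming bound = 117649, |C| = 89722 ≤ bound (satisfied).

Step 1: Compute V_q(n, t) = Σ_{j=0}^1 C(n, j) (q−1)^j.
  j = 0: C(8,0)·(6)^0 = 1·1 = 1.
  j = 1: C(8,1)·(6)^1 = 8·6 = 48.
  V_q(n, t) = 1 + 48 = 49.
Step 2: q^n = 7^8 = 5764801.
Step 3: Hamming bound ⌊q^n / V_q(n,t)⌋ = ⌊5764801/49⌋ = 117649.
Step 4: Compare |C| = 89722 to 117649: satisfied.
The claimed |C| lies below the Hamming bound.


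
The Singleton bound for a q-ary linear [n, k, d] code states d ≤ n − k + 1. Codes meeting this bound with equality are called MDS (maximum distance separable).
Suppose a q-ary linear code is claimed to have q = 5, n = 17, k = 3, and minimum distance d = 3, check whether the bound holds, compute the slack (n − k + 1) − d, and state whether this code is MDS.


Singleton RHS = n − k + 1 = 15, slack = 12, bound satisfied, not MDS.

Singleton bound: d ≤ n − k + 1.
Here n = 17, k = 3, so n − k + 1 = 15.
Given d = 3, check d ≤ 15: YES.
Slack = (n − k + 1) − d = 12.
The code is NOT MDS (slack = 12 > 0).
Description: the claimed parameters are [17, 3, 3]_5; such a code would be non-MDS.


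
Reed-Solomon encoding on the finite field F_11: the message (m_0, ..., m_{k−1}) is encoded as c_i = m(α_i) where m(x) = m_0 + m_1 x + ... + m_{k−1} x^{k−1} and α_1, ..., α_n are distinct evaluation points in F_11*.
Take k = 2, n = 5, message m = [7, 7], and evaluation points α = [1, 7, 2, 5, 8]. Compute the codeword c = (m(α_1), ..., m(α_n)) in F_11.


c = [3, 1, 10, 9, 8]

Message polynomial: m(x) = 7 + 7·x (mod 11).
For each evaluation point α_i, compute m(α_i) mod 11:
  α_1 = 1: Horner steps 7 → 3, so m(1) = 3.
  α_2 = 7: Horner steps 7 → 1, so m(7) = 1.
  α_3 = 2: Horner steps 7 → 10, so m(2) = 10.
  α_4 = 5: Horner steps 7 → 9, so m(5) = 9.
  α_5 = 8: Horner steps 7 → 8, so m(8) = 8.
Codeword c = [3, 1, 10, 9, 8] ∈ F_11^5.


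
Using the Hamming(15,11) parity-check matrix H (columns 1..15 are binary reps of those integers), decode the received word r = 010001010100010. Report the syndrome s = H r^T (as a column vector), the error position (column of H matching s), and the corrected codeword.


s = (1, 0, 0, 0)^T, error position = 8, corrected codeword c = 010001000100010

Compute s = H r^T mod 2 one row at a time:
  s_1 = 1 + 0 + 1 + 0 + 0 + 0 + 1 + 0 = 3 ≡ 1 (mod 2).
  s_2 = 0 + 0 + 1 + 0 + 0 + 0 + 1 + 0 = 2 ≡ 0 (mod 2).
  s_3 = 1 + 0 + 1 + 0 + 1 + 0 + 1 + 0 = 4 ≡ 0 (mod 2).
  s_4 = 0 + 0 + 0 + 0 + 0 + 0 + 0 + 0 = 0 ≡ 0 (mod 2).
s = (1, 0, 0, 0)^T — this equals column 8 of H (binary 1000), so error is at position 8.
Correct: flip bit 8 of r = 010001010100010 to get c = 010001000100010.


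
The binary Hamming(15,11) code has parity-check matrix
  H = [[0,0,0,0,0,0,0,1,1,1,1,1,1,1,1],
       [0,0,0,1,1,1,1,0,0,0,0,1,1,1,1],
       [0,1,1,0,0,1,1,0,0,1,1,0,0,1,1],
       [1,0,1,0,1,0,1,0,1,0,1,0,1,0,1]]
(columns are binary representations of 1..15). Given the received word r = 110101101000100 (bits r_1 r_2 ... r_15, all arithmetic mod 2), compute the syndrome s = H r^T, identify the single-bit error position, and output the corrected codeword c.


s = (0, 0, 1, 0)^T, error position = 2, corrected codeword c = 100101101000100

Compute s = H r^T mod 2 one row at a time:
  s_1 = 0 + 1 + 0 + 0 + 0 + 1 + 0 + 0 = 2 ≡ 0 (mod 2).
  s_2 = 1 + 0 + 1 + 1 + 0 + 1 + 0 + 0 = 4 ≡ 0 (mod 2).
  s_3 = 1 + 0 + 1 + 1 + 0 + 0 + 0 + 0 = 3 ≡ 1 (mod 2).
  s_4 = 1 + 0 + 0 + 1 + 1 + 0 + 1 + 0 = 4 ≡ 0 (mod 2).
s = (0, 0, 1, 0)^T — this equals column 2 of H (binary 0010), so error is at position 2.
Correct: flip bit 2 of r = 110101101000100 to get c = 100101101000100.


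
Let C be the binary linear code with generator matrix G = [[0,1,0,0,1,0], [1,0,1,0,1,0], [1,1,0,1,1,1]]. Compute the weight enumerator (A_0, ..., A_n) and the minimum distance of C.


Weight distribution: A_0 = 1, A_2 = 1, A_3 = 3, A_4 = 2, A_5 = 1. Minimum distance d = 2.

Enumerate all 2^3 = 8 messages m ∈ F_2^3.
For each, compute codeword c = mG in F_2^6, then tally its weight.
  m = 000 → c = 000000, weight = 0.
  m = 100 → c = 010010, weight = 2.
  m = 010 → c = 101010, weight = 3.
  m = 110 → c = 111000, weight = 3.
  m = 001 → c = 110111, weight = 5.
  m = 101 → c = 100101, weight = 3.
  m = 011 → c = 011101, weight = 4.
  m = 111 → c = 001111, weight = 4.
Tally weights:
  weight 0: 1 codewords.
  weight 2: 1 codewords.
  weight 3: 3 codewords.
  weight 4: 2 codewords.
  weight 5: 1 codewords.
Minimum distance d = smallest w > 0 with A_w > 0 = 2.
Sanity: Σ A_w = 8 = 2^3 = 8 ✓.


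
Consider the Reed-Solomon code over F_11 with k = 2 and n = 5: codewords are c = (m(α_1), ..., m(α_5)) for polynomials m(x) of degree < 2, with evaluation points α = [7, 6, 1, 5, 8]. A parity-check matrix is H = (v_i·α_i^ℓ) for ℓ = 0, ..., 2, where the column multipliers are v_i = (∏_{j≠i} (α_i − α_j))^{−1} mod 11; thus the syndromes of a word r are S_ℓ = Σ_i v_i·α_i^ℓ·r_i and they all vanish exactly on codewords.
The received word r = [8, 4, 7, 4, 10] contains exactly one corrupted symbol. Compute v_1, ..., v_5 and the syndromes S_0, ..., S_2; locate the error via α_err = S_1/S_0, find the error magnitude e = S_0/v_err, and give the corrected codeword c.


S = (2, 1, 6), error at position 2, error magnitude e = 9, c = [8, 6, 7, 4, 10].

Step 1: column multipliers v_i = (∏_{j≠i}(α_i − α_j))^{−1} mod 11.
  i = 1 (α = 7): (7−6)(7−1)(7−5)(7−8) = 1·6·2·(−1) = −12 ≡ 10, so v_1 = 10^{−1} = 10 (mod 11).
  i = 2 (α = 6): (6−7)(6−1)(6−5)(6−8) = (−1)·5·1·(−2) = 10 ≡ 10, so v_2 = 10^{−1} = 10 (mod 11).
  i = 3 (α = 1): (1−7)(1−6)(1−5)(1−8) = (−6)·(−5)·(−4)·(−7) = 840 ≡ 4, so v_3 = 4^{−1} = 3 (mod 11).
  i = 4 (α = 5): (5−7)(5−6)(5−1)(5−8) = (−2)·(−1)·4·(−3) = −24 ≡ 9, so v_4 = 9^{−1} = 5 (mod 11).
  i = 5 (α = 8): (8−7)(8−6)(8−1)(8−5) = 1·2·7·3 = 42 ≡ 9, so v_5 = 9^{−1} = 5 (mod 11).
  v = [10, 10, 3, 5, 5].
Step 2: syndromes of r = [8, 4, 7, 4, 10] (all sums mod 11).
  S_0 = Σ v_i r_i = 10·8 + 10·4 + 3·7 + 5·4 + 5·10 = 211 ≡ 2.
  S_1 = Σ v_i α_i r_i = 10·7·8 + 10·6·4 + 3·1·7 + 5·5·4 + 5·8·10 = 1321 ≡ 1.
  α_i^2 mod 11 = [5, 3, 1, 3, 9].
  S_2 = Σ v_i α_i^2 r_i = 10·5·8 + 10·3·4 + 3·1·7 + 5·3·4 + 5·9·10 = 1051 ≡ 6.
  S = (2, 1, 6) ≠ 0, so r is not a codeword (an error is present).
Step 3: locate the error. For a single error e at position i, S_ℓ = v_i·e·α_i^ℓ, so α_err = S_1/S_0.
  S_0^{−1} = 2^{−1} = 6 (mod 11), so α_err = 1·6 = 6 ≡ 6 = α_2. Error position i = 2.
  Consistency check: S_2/S_1 = 6·1 = 6 ≡ 6 = α_err ✓ (single-error assumption holds).
Step 4: error magnitude e = S_0/v_2 = S_0·∏_{j≠2}(α_2 − α_j) = 2·10 = 20 ≡ 9 (mod 11).
Step 5: correct position 2: c_2 = r_2 − e = 4 − 9 ≡ 6 (mod 11). Hence c = [8, 6, 7, 4, 10].
  Check: interpolating c through the α_i gives m(x) = 5 + 2·x (degree < 2) with m(α_i) = c_i for every i, so c is indeed a codeword.


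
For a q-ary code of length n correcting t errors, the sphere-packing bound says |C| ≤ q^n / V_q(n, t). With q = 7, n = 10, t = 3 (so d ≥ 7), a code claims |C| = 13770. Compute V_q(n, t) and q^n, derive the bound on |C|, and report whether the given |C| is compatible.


V_q(n, t) = 27601, q^n = 282475249, Hamming bound = 10234, |C| = 13770 > bound (violated).

Step 1: Compute V_q(n, t) = Σ_{j=0}^3 C(n, j) (q−1)^j.
  j = 0: C(10,0)·(6)^0 = 1·1 = 1.
  j = 1: C(10,1)·(6)^1 = 10·6 = 60.
  j = 2: C(10,2)·(6)^2 = 45·36 = 1620.
  j = 3: C(10,3)·(6)^3 = 120·216 = 25920.
  V_q(n, t) = 1 + 60 + 1620 + 25920 = 27601.
Step 2: q^n = 7^10 = 282475249.
Step 3: Hamming bound ⌊q^n / V_q(n,t)⌋ = ⌊282475249/27601⌋ = 10234.
Step 4: Compare |C| = 13770 to 10234: violated.
The claimed |C| lies above the Hamming bound, so no 7-ary code of length 10 with d ≥ 7 can have 13770 codewords.


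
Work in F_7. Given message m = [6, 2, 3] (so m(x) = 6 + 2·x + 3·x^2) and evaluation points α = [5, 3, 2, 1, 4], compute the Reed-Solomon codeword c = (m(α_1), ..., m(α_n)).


c = [0, 4, 1, 4, 6]

Message polynomial: m(x) = 6 + 2·x + 3·x^2 (mod 7).
For each evaluation point α_i, compute m(α_i) mod 7:
  α_1 = 5: Horner steps 3 → 3 → 0, so m(5) = 0.
  α_2 = 3: Horner steps 3 → 4 → 4, so m(3) = 4.
  α_3 = 2: Horner steps 3 → 1 → 1, so m(2) = 1.
  α_4 = 1: Horner steps 3 → 5 → 4, so m(1) = 4.
  α_5 = 4: Horner steps 3 → 0 → 6, so m(4) = 6.
Codeword c = [0, 4, 1, 4, 6] ∈ F_7^5.


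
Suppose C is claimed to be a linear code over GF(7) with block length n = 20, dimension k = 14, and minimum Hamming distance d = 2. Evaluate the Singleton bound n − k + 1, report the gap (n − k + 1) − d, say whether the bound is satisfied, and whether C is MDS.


Singleton RHS = n − k + 1 = 7, slack = 5, bound satisfied, not MDS.

Singleton bound: d ≤ n − k + 1.
Here n = 20, k = 14, so n − k + 1 = 7.
Given d = 2, check d ≤ 7: YES.
Slack = (n − k + 1) − d = 5.
The code is NOT MDS (slack = 5 > 0).
Description: the claimed parameters are [20, 14, 2]_7; such a code would be non-MDS.


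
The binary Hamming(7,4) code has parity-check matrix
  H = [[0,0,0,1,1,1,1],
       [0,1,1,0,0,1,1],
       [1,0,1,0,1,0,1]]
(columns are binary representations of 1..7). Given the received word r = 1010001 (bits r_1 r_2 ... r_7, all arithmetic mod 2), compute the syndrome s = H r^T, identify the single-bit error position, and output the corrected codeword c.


s = (1, 0, 1)^T, error position = 5, corrected codeword c = 1010101

Compute s = H r^T mod 2 one row at a time:
  s_1 = 0 + 0 + 0 + 1 = 1 ≡ 1 (mod 2).
  s_2 = 0 + 1 + 0 + 1 = 2 ≡ 0 (mod 2).
  s_3 = 1 + 1 + 0 + 1 = 3 ≡ 1 (mod 2).
s = (1, 0, 1)^T — this equals column 5 of H (binary 101), so error is at position 5.
Correct: flip bit 5 of r = 1010001 to get c = 1010101.


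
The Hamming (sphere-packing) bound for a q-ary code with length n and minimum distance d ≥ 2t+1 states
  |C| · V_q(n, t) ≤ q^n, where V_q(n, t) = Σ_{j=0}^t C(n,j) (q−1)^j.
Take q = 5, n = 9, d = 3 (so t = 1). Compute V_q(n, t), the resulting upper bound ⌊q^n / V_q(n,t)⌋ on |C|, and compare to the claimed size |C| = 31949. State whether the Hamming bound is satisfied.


V_q(n, t) = 37, q^n = 1953125, Hamming bound = 52787, |C| = 31949 ≤ bound (satisfied).

Step 1: Compute V_q(n, t) = Σ_{j=0}^1 C(n, j) (q−1)^j.
  j = 0: C(9,0)·(4)^0 = 1·1 = 1.
  j = 1: C(9,1)·(4)^1 = 9·4 = 36.
  V_q(n, t) = 1 + 36 = 37.
Step 2: q^n = 5^9 = 1953125.
Step 3: Hamming bound ⌊q^n / V_q(n,t)⌋ = ⌊1953125/37⌋ = 52787.
Step 4: Compare |C| = 31949 to 52787: satisfied.
The claimed |C| lies below the Hamming bound.


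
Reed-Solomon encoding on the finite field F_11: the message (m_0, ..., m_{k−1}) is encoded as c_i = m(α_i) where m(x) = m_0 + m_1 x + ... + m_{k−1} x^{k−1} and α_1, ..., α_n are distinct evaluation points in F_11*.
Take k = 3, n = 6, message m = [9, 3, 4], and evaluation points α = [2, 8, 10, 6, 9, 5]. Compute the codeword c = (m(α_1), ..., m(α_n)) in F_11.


c = [9, 3, 10, 6, 8, 3]

Message polynomial: m(x) = 9 + 3·x + 4·x^2 (mod 11).
For each evaluation point α_i, compute m(α_i) mod 11:
  α_1 = 2: Horner steps 4 → 0 → 9, so m(2) = 9.
  α_2 = 8: Horner steps 4 → 2 → 3, so m(8) = 3.
  α_3 = 10: Horner steps 4 → 10 → 10, so m(10) = 10.
  α_4 = 6: Horner steps 4 → 5 → 6, so m(6) = 6.
  α_5 = 9: Horner steps 4 → 6 → 8, so m(9) = 8.
  α_6 = 5: Horner steps 4 → 1 → 3, so m(5) = 3.
Codeword c = [9, 3, 10, 6, 8, 3] ∈ F_11^6.


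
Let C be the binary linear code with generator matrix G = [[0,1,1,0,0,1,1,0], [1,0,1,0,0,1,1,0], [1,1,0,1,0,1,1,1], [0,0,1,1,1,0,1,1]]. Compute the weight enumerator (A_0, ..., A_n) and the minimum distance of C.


Weight distribution: A_0 = 1, A_2 = 1, A_3 = 3, A_4 = 5, A_5 = 4, A_6 = 1, A_7 = 1. Minimum distance d = 2.

Enumerate all 2^4 = 16 messages m ∈ F_2^4.
For each, compute codeword c = mG in F_2^8, then tally its weight.
  m = 0000 → c = 00000000, weight = 0.
  m = 1000 → c = 01100110, weight = 4.
  m = 0100 → c = 10100110, weight = 4.
  m = 1100 → c = 11000000, weight = 2.
  m = 0010 → c = 11010111, weight = 6.
  m = 1010 → c = 10110001, weight = 4.
  m = 0110 → c = 01110001, weight = 4.
  m = 1110 → c = 00010111, weight = 4.
  m = 0001 → c = 00111011, weight = 5.
  m = 1001 → c = 01011101, weight = 5.
  m = 0101 → c = 10011101, weight = 5.
  m = 1101 → c = 11111011, weight = 7.
  m = 0011 → c = 11101100, weight = 5.
  m = 1011 → c = 10001010, weight = 3.
  m = 0111 → c = 01001010, weight = 3.
  m = 1111 → c = 00101100, weight = 3.
Tally weights:
  weight 0: 1 codewords.
  weight 2: 1 codewords.
  weight 3: 3 codewords.
  weight 4: 5 codewords.
  weight 5: 4 codewords.
  weight 6: 1 codewords.
  weight 7: 1 codewords.
Minimum distance d = smallest w > 0 with A_w > 0 = 2.
Sanity: Σ A_w = 16 = 2^4 = 16 ✓.


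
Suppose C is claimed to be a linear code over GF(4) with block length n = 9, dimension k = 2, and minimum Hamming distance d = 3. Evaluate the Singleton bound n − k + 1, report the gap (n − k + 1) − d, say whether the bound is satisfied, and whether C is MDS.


Singleton RHS = n − k + 1 = 8, slack = 5, bound satisfied, not MDS.

Singleton bound: d ≤ n − k + 1.
Here n = 9, k = 2, so n − k + 1 = 8.
Given d = 3, check d ≤ 8: YES.
Slack = (n − k + 1) − d = 5.
The code is NOT MDS (slack = 5 > 0).
Description: the claimed parameters are [9, 2, 3]_4; such a code would be non-MDS.


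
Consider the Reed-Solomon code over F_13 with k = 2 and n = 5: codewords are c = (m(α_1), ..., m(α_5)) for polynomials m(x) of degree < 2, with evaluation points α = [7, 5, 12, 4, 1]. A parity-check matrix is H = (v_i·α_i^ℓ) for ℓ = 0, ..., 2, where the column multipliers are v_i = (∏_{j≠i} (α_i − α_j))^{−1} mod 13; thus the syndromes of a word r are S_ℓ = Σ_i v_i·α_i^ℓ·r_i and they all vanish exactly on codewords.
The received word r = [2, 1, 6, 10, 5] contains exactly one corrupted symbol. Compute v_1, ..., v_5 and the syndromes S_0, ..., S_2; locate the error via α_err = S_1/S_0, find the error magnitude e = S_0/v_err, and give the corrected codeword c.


S = (6, 4, 7), error at position 2, error magnitude e = 11, c = [2, 3, 6, 10, 5].

Step 1: column multipliers v_i = (∏_{j≠i}(α_i − α_j))^{−1} mod 13.
  i = 1 (α = 7): (7−5)(7−12)(7−4)(7−1) = 2·(−5)·3·6 = −180 ≡ 2, so v_1 = 2^{−1} = 7 (mod 13).
  i = 2 (α = 5): (5−7)(5−12)(5−4)(5−1) = (−2)·(−7)·1·4 = 56 ≡ 4, so v_2 = 4^{−1} = 10 (mod 13).
  i = 3 (α = 12): (12−7)(12−5)(12−4)(12−1) = 5·7·8·11 = 3080 ≡ 12, so v_3 = 12^{−1} = 12 (mod 13).
  i = 4 (α = 4): (4−7)(4−5)(4−12)(4−1) = (−3)·(−1)·(−8)·3 = −72 ≡ 6, so v_4 = 6^{−1} = 11 (mod 13).
  i = 5 (α = 1): (1−7)(1−5)(1−12)(1−4) = (−6)·(−4)·(−11)·(−3) = 792 ≡ 12, so v_5 = 12^{−1} = 12 (mod 13).
  v = [7, 10, 12, 11, 12].
Step 2: syndromes of r = [2, 1, 6, 10, 5] (all sums mod 13).
  S_0 = Σ v_i r_i = 7·2 + 10·1 + 12·6 + 11·10 + 12·5 = 266 ≡ 6.
  S_1 = Σ v_i α_i r_i = 7·7·2 + 10·5·1 + 12·12·6 + 11·4·10 + 12·1·5 = 1512 ≡ 4.
  α_i^2 mod 13 = [10, 12, 1, 3, 1].
  S_2 = Σ v_i α_i^2 r_i = 7·10·2 + 10·12·1 + 12·1·6 + 11·3·10 + 12·1·5 = 722 ≡ 7.
  S = (6, 4, 7) ≠ 0, so r is not a codeword (an error is present).
Step 3: locate the error. For a single error e at position i, S_ℓ = v_i·e·α_i^ℓ, so α_err = S_1/S_0.
  S_0^{−1} = 6^{−1} = 11 (mod 13), so α_err = 4·11 = 44 ≡ 5 = α_2. Error position i = 2.
  Consistency check: S_2/S_1 = 7·10 = 70 ≡ 5 = α_err ✓ (single-error assumption holds).
Step 4: error magnitude e = S_0/v_2 = S_0·∏_{j≠2}(α_2 − α_j) = 6·4 = 24 ≡ 11 (mod 13).
Step 5: correct position 2: c_2 = r_2 − e = 1 − 11 ≡ 3 (mod 13). Hence c = [2, 3, 6, 10, 5].
  Check: interpolating c through the α_i gives m(x) = 12 + 6·x (degree < 2) with m(α_i) = c_i for every i, so c is indeed a codeword.


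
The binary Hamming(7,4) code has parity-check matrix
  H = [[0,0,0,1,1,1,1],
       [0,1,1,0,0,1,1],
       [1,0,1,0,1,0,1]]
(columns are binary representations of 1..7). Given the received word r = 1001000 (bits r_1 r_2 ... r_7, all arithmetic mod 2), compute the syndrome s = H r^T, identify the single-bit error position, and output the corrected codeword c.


s = (1, 0, 1)^T, error position = 5, corrected codeword c = 1001100

Compute s = H r^T mod 2 one row at a time:
  s_1 = 1 + 0 + 0 + 0 = 1 ≡ 1 (mod 2).
  s_2 = 0 + 0 + 0 + 0 = 0 ≡ 0 (mod 2).
  s_3 = 1 + 0 + 0 + 0 = 1 ≡ 1 (mod 2).
s = (1, 0, 1)^T — this equals column 5 of H (binary 101), so error is at position 5.
Correct: flip bit 5 of r = 1001000 to get c = 1001100.


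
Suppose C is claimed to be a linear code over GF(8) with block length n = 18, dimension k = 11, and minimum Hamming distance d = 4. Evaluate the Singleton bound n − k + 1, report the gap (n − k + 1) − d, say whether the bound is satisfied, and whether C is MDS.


Singleton RHS = n − k + 1 = 8, slack = 4, bound satisfied, not MDS.

Singleton bound: d ≤ n − k + 1.
Here n = 18, k = 11, so n − k + 1 = 8.
Given d = 4, check d ≤ 8: YES.
Slack = (n − k + 1) − d = 4.
The code is NOT MDS (slack = 4 > 0).
Description: the claimed parameters are [18, 11, 4]_8; such a code would be non-MDS.


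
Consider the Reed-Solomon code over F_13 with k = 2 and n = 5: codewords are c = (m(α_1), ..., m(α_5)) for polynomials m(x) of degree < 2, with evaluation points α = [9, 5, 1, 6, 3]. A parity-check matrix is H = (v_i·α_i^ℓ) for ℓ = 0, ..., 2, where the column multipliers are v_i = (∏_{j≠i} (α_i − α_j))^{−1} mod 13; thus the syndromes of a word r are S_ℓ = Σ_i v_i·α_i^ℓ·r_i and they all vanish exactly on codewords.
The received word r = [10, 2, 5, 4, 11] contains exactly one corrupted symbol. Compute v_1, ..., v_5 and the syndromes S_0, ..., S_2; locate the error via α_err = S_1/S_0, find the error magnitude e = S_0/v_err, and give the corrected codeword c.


S = (3, 3, 3), error at position 3, error magnitude e = 11, c = [10, 2, 7, 4, 11].

Step 1: column multipliers v_i = (∏_{j≠i}(α_i − α_j))^{−1} mod 13.
  i = 1 (α = 9): (9−5)(9−1)(9−6)(9−3) = 4·8·3·6 = 576 ≡ 4, so v_1 = 4^{−1} = 10 (mod 13).
  i = 2 (α = 5): (5−9)(5−1)(5−6)(5−3) = (−4)·4·(−1)·2 = 32 ≡ 6, so v_2 = 6^{−1} = 11 (mod 13).
  i = 3 (α = 1): (1−9)(1−5)(1−6)(1−3) = (−8)·(−4)·(−5)·(−2) = 320 ≡ 8, so v_3 = 8^{−1} = 5 (mod 13).
  i = 4 (α = 6): (6−9)(6−5)(6−1)(6−3) = (−3)·1·5·3 = −45 ≡ 7, so v_4 = 7^{−1} = 2 (mod 13).
  i = 5 (α = 3): (3−9)(3−5)(3−1)(3−6) = (−6)·(−2)·2·(−3) = −72 ≡ 6, so v_5 = 6^{−1} = 11 (mod 13).
  v = [10, 11, 5, 2, 11].
Step 2: syndromes of r = [10, 2, 5, 4, 11] (all sums mod 13).
  S_0 = Σ v_i r_i = 10·10 + 11·2 + 5·5 + 2·4 + 11·11 = 276 ≡ 3.
  S_1 = Σ v_i α_i r_i = 10·9·10 + 11·5·2 + 5·1·5 + 2·6·4 + 11·3·11 = 1446 ≡ 3.
  α_i^2 mod 13 = [3, 12, 1, 10, 9].
  S_2 = Σ v_i α_i^2 r_i = 10·3·10 + 11·12·2 + 5·1·5 + 2·10·4 + 11·9·11 = 1758 ≡ 3.
  S = (3, 3, 3) ≠ 0, so r is not a codeword (an error is present).
Step 3: locate the error. For a single error e at position i, S_ℓ = v_i·e·α_i^ℓ, so α_err = S_1/S_0.
  S_0^{−1} = 3^{−1} = 9 (mod 13), so α_err = 3·9 = 27 ≡ 1 = α_3. Error position i = 3.
  Consistency check: S_2/S_1 = 3·9 = 27 ≡ 1 = α_err ✓ (single-error assumption holds).
Step 4: error magnitude e = S_0/v_3 = S_0·∏_{j≠3}(α_3 − α_j) = 3·8 = 24 ≡ 11 (mod 13).
Step 5: correct position 3: c_3 = r_3 − e = 5 − 11 ≡ 7 (mod 13). Hence c = [10, 2, 7, 4, 11].
  Check: interpolating c through the α_i gives m(x) = 5 + 2·x (degree < 2) with m(α_i) = c_i for every i, so c is indeed a codeword.


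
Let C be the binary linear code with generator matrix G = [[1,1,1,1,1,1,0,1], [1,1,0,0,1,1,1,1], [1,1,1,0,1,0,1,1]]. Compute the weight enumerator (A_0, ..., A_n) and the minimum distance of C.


Weight distribution: A_0 = 1, A_2 = 1, A_3 = 2, A_5 = 1, A_6 = 2, A_7 = 1. Minimum distance d = 2.

Enumerate all 2^3 = 8 messages m ∈ F_2^3.
For each, compute codeword c = mG in F_2^8, then tally its weight.
  m = 000 → c = 00000000, weight = 0.
  m = 100 → c = 11111101, weight = 7.
  m = 010 → c = 11001111, weight = 6.
  m = 110 → c = 00110010, weight = 3.
  m = 001 → c = 11101011, weight = 6.
  m = 101 → c = 00010110, weight = 3.
  m = 011 → c = 00100100, weight = 2.
  m = 111 → c = 11011001, weight = 5.
Tally weights:
  weight 0: 1 codewords.
  weight 2: 1 codewords.
  weight 3: 2 codewords.
  weight 5: 1 codewords.
  weight 6: 2 codewords.
  weight 7: 1 codewords.
Minimum distance d = smallest w > 0 with A_w > 0 = 2.
Sanity: Σ A_w = 8 = 2^3 = 8 ✓.


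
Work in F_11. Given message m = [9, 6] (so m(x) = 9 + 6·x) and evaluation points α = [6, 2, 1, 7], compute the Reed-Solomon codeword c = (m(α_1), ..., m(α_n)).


c = [1, 10, 4, 7]

Message polynomial: m(x) = 9 + 6·x (mod 11).
For each evaluation point α_i, compute m(α_i) mod 11:
  α_1 = 6: Horner steps 6 → 1, so m(6) = 1.
  α_2 = 2: Horner steps 6 → 10, so m(2) = 10.
  α_3 = 1: Horner steps 6 → 4, so m(1) = 4.
  α_4 = 7: Horner steps 6 → 7, so m(7) = 7.
Codeword c = [1, 10, 4, 7] ∈ F_11^4.


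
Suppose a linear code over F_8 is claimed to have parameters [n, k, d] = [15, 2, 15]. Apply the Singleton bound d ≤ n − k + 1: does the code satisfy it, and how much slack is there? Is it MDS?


Singleton RHS = n − k + 1 = 14, slack = -1, bound violated (no such code; not MDS).

Singleton bound: d ≤ n − k + 1.
Here n = 15, k = 2, so n − k + 1 = 14.
Given d = 15, check d ≤ 14: NO.
Slack = (n − k + 1) − d = -1.
The slack is negative: d = 15 exceeds n − k + 1 = 14 by 1, so the Singleton bound is violated and no linear [15, 2, 15]_8 code can exist. In particular it is not MDS (MDS requires d = n − k + 1 exactly).
Description: the claimed parameters are [15, 2, 15]_8; such a code would be impossible (violates the Singleton bound).


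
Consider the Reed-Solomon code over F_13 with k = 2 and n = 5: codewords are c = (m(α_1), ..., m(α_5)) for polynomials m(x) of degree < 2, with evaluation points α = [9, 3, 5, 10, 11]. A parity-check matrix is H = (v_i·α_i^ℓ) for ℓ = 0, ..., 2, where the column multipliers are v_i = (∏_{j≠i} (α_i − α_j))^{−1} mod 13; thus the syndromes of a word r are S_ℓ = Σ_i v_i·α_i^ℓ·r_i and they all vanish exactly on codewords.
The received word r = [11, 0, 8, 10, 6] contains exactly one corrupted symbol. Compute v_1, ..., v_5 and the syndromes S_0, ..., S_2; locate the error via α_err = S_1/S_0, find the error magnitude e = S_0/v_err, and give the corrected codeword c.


S = (2, 7, 5), error at position 4, error magnitude e = 8, c = [11, 0, 8, 2, 6].

Step 1: column multipliers v_i = (∏_{j≠i}(α_i − α_j))^{−1} mod 13.
  i = 1 (α = 9): (9−3)(9−5)(9−10)(9−11) = 6·4·(−1)·(−2) = 48 ≡ 9, so v_1 = 9^{−1} = 3 (mod 13).
  i = 2 (α = 3): (3−9)(3−5)(3−10)(3−11) = (−6)·(−2)·(−7)·(−8) = 672 ≡ 9, so v_2 = 9^{−1} = 3 (mod 13).
  i = 3 (α = 5): (5−9)(5−3)(5−10)(5−11) = (−4)·2·(−5)·(−6) = −240 ≡ 7, so v_3 = 7^{−1} = 2 (mod 13).
  i = 4 (α = 10): (10−9)(10−3)(10−5)(10−11) = 1·7·5·(−1) = −35 ≡ 4, so v_4 = 4^{−1} = 10 (mod 13).
  i = 5 (α = 11): (11−9)(11−3)(11−5)(11−10) = 2·8·6·1 = 96 ≡ 5, so v_5 = 5^{−1} = 8 (mod 13).
  v = [3, 3, 2, 10, 8].
Step 2: syndromes of r = [11, 0, 8, 10, 6] (all sums mod 13).
  S_0 = Σ v_i r_i = 3·11 + 3·0 + 2·8 + 10·10 + 8·6 = 197 ≡ 2.
  S_1 = Σ v_i α_i r_i = 3·9·11 + 3·3·0 + 2·5·8 + 10·10·10 + 8·11·6 = 1905 ≡ 7.
  α_i^2 mod 13 = [3, 9, 12, 9, 4].
  S_2 = Σ v_i α_i^2 r_i = 3·3·11 + 3·9·0 + 2·12·8 + 10·9·10 + 8·4·6 = 1383 ≡ 5.
  S = (2, 7, 5) ≠ 0, so r is not a codeword (an error is present).
Step 3: locate the error. For a single error e at position i, S_ℓ = v_i·e·α_i^ℓ, so α_err = S_1/S_0.
  S_0^{−1} = 2^{−1} = 7 (mod 13), so α_err = 7·7 = 49 ≡ 10 = α_4. Error position i = 4.
  Consistency check: S_2/S_1 = 5·2 = 10 ≡ 10 = α_err ✓ (single-error assumption holds).
Step 4: error magnitude e = S_0/v_4 = S_0·∏_{j≠4}(α_4 − α_j) = 2·4 = 8 ≡ 8 (mod 13).
Step 5: correct position 4: c_4 = r_4 − e = 10 − 8 ≡ 2 (mod 13). Hence c = [11, 0, 8, 2, 6].
  Check: interpolating c through the α_i gives m(x) = 1 + 4·x (degree < 2) with m(α_i) = c_i for every i, so c is indeed a codeword.


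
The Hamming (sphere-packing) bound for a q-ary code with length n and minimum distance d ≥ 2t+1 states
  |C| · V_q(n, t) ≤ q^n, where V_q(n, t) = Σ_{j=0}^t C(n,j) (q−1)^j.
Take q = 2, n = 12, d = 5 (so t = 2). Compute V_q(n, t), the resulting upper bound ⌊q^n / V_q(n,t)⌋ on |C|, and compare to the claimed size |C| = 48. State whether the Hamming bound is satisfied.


V_q(n, t) = 79, q^n = 4096, Hamming bound = 51, |C| = 48 ≤ bound (satisfied).

Step 1: Compute V_q(n, t) = Σ_{j=0}^2 C(n, j) (q−1)^j.
  j = 0: C(12,0)·(1)^0 = 1·1 = 1.
  j = 1: C(12,1)·(1)^1 = 12·1 = 12.
  j = 2: C(12,2)·(1)^2 = 66·1 = 66.
  V_q(n, t) = 1 + 12 + 66 = 79.
Step 2: q^n = 2^12 = 4096.
Step 3: Hamming bound ⌊q^n / V_q(n,t)⌋ = ⌊4096/79⌋ = 51.
Step 4: Compare |C| = 48 to 51: satisfied.
The claimed |C| lies below the Hamming bound.


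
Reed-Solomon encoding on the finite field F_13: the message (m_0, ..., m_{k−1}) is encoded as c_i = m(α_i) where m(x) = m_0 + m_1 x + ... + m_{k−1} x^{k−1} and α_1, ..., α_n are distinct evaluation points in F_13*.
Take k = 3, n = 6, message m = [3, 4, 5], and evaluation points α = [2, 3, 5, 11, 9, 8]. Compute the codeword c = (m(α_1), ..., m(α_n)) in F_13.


c = [5, 8, 5, 2, 2, 4]

Message polynomial: m(x) = 3 + 4·x + 5·x^2 (mod 13).
For each evaluation point α_i, compute m(α_i) mod 13:
  α_1 = 2: Horner steps 5 → 1 → 5, so m(2) = 5.
  α_2 = 3: Horner steps 5 → 6 → 8, so m(3) = 8.
  α_3 = 5: Horner steps 5 → 3 → 5, so m(5) = 5.
  α_4 = 11: Horner steps 5 → 7 → 2, so m(11) = 2.
  α_5 = 9: Horner steps 5 → 10 → 2, so m(9) = 2.
  α_6 = 8: Horner steps 5 → 5 → 4, so m(8) = 4.
Codeword c = [5, 8, 5, 2, 2, 4] ∈ F_13^6.


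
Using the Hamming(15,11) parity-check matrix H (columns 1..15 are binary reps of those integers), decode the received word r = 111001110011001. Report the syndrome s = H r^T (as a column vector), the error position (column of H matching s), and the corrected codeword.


s = (0, 0, 0, 1)^T, error position = 1, corrected codeword c = 011001110011001

Compute s = H r^T mod 2 one row at a time:
  s_1 = 1 + 0 + 0 + 1 + 1 + 0 + 0 + 1 = 4 ≡ 0 (mod 2).
  s_2 = 0 + 0 + 1 + 1 + 1 + 0 + 0 + 1 = 4 ≡ 0 (mod 2).
  s_3 = 1 + 1 + 1 + 1 + 0 + 1 + 0 + 1 = 6 ≡ 0 (mod 2).
  s_4 = 1 + 1 + 0 + 1 + 0 + 1 + 0 + 1 = 5 ≡ 1 (mod 2).
s = (0, 0, 0, 1)^T — this equals column 1 of H (binary 0001), so error is at position 1.
Correct: flip bit 1 of r = 111001110011001 to get c = 011001110011001.


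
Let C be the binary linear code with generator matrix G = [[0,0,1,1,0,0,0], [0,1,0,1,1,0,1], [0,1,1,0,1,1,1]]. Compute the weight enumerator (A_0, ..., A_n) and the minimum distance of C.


Weight distribution: A_0 = 1, A_1 = 1, A_2 = 1, A_3 = 1, A_4 = 2, A_5 = 2. Minimum distance d = 1.

Enumerate all 2^3 = 8 messages m ∈ F_2^3.
For each, compute codeword c = mG in F_2^7, then tally its weight.
  m = 000 → c = 0000000, weight = 0.
  m = 100 → c = 0011000, weight = 2.
  m = 010 → c = 0101101, weight = 4.
  m = 110 → c = 0110101, weight = 4.
  m = 001 → c = 0110111, weight = 5.
  m = 101 → c = 0101111, weight = 5.
  m = 011 → c = 0011010, weight = 3.
  m = 111 → c = 0000010, weight = 1.
Tally weights:
  weight 0: 1 codewords.
  weight 1: 1 codewords.
  weight 2: 1 codewords.
  weight 3: 1 codewords.
  weight 4: 2 codewords.
  weight 5: 2 codewords.
Minimum distance d = smallest w > 0 with A_w > 0 = 1.
Sanity: Σ A_w = 8 = 2^3 = 8 ✓.


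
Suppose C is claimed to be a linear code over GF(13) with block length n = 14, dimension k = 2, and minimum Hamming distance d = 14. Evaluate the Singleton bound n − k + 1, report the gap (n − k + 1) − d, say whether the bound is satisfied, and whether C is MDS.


Singleton RHS = n − k + 1 = 13, slack = -1, bound violated (no such code; not MDS).

Singleton bound: d ≤ n − k + 1.
Here n = 14, k = 2, so n − k + 1 = 13.
Given d = 14, check d ≤ 13: NO.
Slack = (n − k + 1) − d = -1.
The slack is negative: d = 14 exceeds n − k + 1 = 13 by 1, so the Singleton bound is violated and no linear [14, 2, 14]_13 code can exist. In particular it is not MDS (MDS requires d = n − k + 1 exactly).
Description: the claimed parameters are [14, 2, 14]_13; such a code would be impossible (violates the Singleton bound).


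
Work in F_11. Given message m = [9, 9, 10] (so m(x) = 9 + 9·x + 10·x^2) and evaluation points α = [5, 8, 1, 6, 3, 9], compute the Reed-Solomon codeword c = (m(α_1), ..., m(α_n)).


c = [7, 6, 6, 5, 5, 9]

Message polynomial: m(x) = 9 + 9·x + 10·x^2 (mod 11).
For each evaluation point α_i, compute m(α_i) mod 11:
  α_1 = 5: Horner steps 10 → 4 → 7, so m(5) = 7.
  α_2 = 8: Horner steps 10 → 1 → 6, so m(8) = 6.
  α_3 = 1: Horner steps 10 → 8 → 6, so m(1) = 6.
  α_4 = 6: Horner steps 10 → 3 → 5, so m(6) = 5.
  α_5 = 3: Horner steps 10 → 6 → 5, so m(3) = 5.
  α_6 = 9: Horner steps 10 → 0 → 9, so m(9) = 9.
Codeword c = [7, 6, 6, 5, 5, 9] ∈ F_11^6.


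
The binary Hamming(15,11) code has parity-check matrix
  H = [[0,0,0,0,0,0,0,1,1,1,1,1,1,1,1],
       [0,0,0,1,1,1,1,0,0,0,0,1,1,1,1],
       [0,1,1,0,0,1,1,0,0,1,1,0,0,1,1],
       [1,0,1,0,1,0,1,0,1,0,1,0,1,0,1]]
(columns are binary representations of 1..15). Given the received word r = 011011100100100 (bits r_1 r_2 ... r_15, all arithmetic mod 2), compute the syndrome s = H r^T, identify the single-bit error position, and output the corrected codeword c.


s = (0, 0, 1, 0)^T, error position = 2, corrected codeword c = 001011100100100

Compute s = H r^T mod 2 one row at a time:
  s_1 = 0 + 0 + 1 + 0 + 0 + 1 + 0 + 0 = 2 ≡ 0 (mod 2).
  s_2 = 0 + 1 + 1 + 1 + 0 + 1 + 0 + 0 = 4 ≡ 0 (mod 2).
  s_3 = 1 + 1 + 1 + 1 + 1 + 0 + 0 + 0 = 5 ≡ 1 (mod 2).
  s_4 = 0 + 1 + 1 + 1 + 0 + 0 + 1 + 0 = 4 ≡ 0 (mod 2).
s = (0, 0, 1, 0)^T — this equals column 2 of H (binary 0010), so error is at position 2.
Correct: flip bit 2 of r = 011011100100100 to get c = 001011100100100.
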